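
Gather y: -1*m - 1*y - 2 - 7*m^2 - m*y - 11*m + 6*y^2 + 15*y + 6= -7*m^2 - 12*m + 6*y^2 + y*(14 - m) + 4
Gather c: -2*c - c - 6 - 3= -3*c - 9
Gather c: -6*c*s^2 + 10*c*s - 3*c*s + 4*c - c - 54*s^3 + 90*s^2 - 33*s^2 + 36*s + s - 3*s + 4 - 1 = c*(-6*s^2 + 7*s + 3) - 54*s^3 + 57*s^2 + 34*s + 3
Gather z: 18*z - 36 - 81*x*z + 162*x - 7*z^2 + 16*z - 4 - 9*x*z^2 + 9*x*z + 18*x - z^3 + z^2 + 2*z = 180*x - z^3 + z^2*(-9*x - 6) + z*(36 - 72*x) - 40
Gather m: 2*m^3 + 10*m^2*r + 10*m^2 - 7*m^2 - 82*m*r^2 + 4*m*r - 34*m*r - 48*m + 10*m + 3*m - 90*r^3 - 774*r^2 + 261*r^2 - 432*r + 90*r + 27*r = 2*m^3 + m^2*(10*r + 3) + m*(-82*r^2 - 30*r - 35) - 90*r^3 - 513*r^2 - 315*r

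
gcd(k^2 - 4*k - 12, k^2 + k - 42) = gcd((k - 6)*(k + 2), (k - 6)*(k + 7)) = k - 6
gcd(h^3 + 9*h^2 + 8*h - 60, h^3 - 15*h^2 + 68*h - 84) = h - 2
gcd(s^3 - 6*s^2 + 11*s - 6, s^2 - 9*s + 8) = s - 1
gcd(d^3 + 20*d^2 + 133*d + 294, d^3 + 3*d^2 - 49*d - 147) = d + 7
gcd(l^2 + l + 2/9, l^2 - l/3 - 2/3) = l + 2/3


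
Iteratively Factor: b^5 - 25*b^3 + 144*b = (b)*(b^4 - 25*b^2 + 144) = b*(b - 4)*(b^3 + 4*b^2 - 9*b - 36) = b*(b - 4)*(b + 4)*(b^2 - 9) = b*(b - 4)*(b - 3)*(b + 4)*(b + 3)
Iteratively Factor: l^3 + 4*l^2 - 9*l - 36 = (l - 3)*(l^2 + 7*l + 12) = (l - 3)*(l + 4)*(l + 3)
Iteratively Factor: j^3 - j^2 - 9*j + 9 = (j - 3)*(j^2 + 2*j - 3) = (j - 3)*(j - 1)*(j + 3)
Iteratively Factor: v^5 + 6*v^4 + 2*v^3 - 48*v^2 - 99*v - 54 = (v + 1)*(v^4 + 5*v^3 - 3*v^2 - 45*v - 54) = (v + 1)*(v + 2)*(v^3 + 3*v^2 - 9*v - 27) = (v + 1)*(v + 2)*(v + 3)*(v^2 - 9) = (v + 1)*(v + 2)*(v + 3)^2*(v - 3)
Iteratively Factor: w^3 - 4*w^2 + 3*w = (w - 3)*(w^2 - w) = w*(w - 3)*(w - 1)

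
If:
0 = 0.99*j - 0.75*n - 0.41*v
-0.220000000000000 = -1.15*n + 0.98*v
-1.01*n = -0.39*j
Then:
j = -0.18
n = -0.07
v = -0.31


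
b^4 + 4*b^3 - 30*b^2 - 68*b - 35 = (b - 5)*(b + 1)^2*(b + 7)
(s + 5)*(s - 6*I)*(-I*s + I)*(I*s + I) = s^4 + 5*s^3 - 6*I*s^3 - s^2 - 30*I*s^2 - 5*s + 6*I*s + 30*I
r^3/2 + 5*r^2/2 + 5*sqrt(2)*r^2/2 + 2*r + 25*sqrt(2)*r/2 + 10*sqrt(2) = (r/2 + 1/2)*(r + 4)*(r + 5*sqrt(2))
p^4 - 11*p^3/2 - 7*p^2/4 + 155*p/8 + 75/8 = (p - 5)*(p - 5/2)*(p + 1/2)*(p + 3/2)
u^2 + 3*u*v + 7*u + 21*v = (u + 7)*(u + 3*v)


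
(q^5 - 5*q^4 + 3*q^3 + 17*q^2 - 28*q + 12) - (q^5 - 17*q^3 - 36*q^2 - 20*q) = -5*q^4 + 20*q^3 + 53*q^2 - 8*q + 12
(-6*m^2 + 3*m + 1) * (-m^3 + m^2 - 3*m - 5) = 6*m^5 - 9*m^4 + 20*m^3 + 22*m^2 - 18*m - 5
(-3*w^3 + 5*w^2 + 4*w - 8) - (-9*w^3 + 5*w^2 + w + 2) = 6*w^3 + 3*w - 10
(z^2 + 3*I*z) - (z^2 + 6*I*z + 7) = -3*I*z - 7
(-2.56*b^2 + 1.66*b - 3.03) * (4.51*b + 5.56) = -11.5456*b^3 - 6.747*b^2 - 4.4357*b - 16.8468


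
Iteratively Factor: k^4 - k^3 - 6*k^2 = (k + 2)*(k^3 - 3*k^2) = (k - 3)*(k + 2)*(k^2) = k*(k - 3)*(k + 2)*(k)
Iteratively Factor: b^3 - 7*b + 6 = (b - 2)*(b^2 + 2*b - 3) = (b - 2)*(b + 3)*(b - 1)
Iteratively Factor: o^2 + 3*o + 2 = (o + 1)*(o + 2)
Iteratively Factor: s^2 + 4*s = (s + 4)*(s)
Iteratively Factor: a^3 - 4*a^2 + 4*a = (a - 2)*(a^2 - 2*a) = a*(a - 2)*(a - 2)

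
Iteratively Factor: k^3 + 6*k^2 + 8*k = (k + 4)*(k^2 + 2*k) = (k + 2)*(k + 4)*(k)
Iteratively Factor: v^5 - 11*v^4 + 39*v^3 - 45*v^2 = (v - 5)*(v^4 - 6*v^3 + 9*v^2) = (v - 5)*(v - 3)*(v^3 - 3*v^2) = v*(v - 5)*(v - 3)*(v^2 - 3*v) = v*(v - 5)*(v - 3)^2*(v)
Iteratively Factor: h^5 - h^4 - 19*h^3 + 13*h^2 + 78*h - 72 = (h - 1)*(h^4 - 19*h^2 - 6*h + 72) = (h - 4)*(h - 1)*(h^3 + 4*h^2 - 3*h - 18) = (h - 4)*(h - 1)*(h + 3)*(h^2 + h - 6) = (h - 4)*(h - 1)*(h + 3)^2*(h - 2)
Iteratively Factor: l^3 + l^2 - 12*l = (l - 3)*(l^2 + 4*l) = l*(l - 3)*(l + 4)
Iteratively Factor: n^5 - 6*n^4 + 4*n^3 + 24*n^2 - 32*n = (n - 2)*(n^4 - 4*n^3 - 4*n^2 + 16*n) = (n - 4)*(n - 2)*(n^3 - 4*n) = n*(n - 4)*(n - 2)*(n^2 - 4) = n*(n - 4)*(n - 2)^2*(n + 2)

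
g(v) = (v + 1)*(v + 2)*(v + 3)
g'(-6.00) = 47.00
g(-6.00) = -60.00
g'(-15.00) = 506.00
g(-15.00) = -2184.00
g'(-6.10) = 49.43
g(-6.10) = -64.82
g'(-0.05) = 10.41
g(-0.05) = 5.46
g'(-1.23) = 0.78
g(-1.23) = -0.31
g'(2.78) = 67.55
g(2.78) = 104.44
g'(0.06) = 11.73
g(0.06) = 6.68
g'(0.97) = 25.46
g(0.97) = 23.23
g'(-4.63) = 19.75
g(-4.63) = -15.56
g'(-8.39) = 121.50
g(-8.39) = -254.53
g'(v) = (v + 1)*(v + 2) + (v + 1)*(v + 3) + (v + 2)*(v + 3)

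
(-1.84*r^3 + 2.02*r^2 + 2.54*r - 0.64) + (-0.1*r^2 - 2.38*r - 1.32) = -1.84*r^3 + 1.92*r^2 + 0.16*r - 1.96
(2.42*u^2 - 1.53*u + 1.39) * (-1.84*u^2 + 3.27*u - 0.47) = -4.4528*u^4 + 10.7286*u^3 - 8.6981*u^2 + 5.2644*u - 0.6533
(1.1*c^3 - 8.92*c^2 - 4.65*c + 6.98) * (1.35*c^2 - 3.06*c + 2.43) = 1.485*c^5 - 15.408*c^4 + 23.6907*c^3 + 1.9764*c^2 - 32.6583*c + 16.9614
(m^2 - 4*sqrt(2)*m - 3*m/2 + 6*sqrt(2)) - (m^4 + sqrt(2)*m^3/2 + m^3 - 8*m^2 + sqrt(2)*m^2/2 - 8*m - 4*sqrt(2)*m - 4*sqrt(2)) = -m^4 - m^3 - sqrt(2)*m^3/2 - sqrt(2)*m^2/2 + 9*m^2 + 13*m/2 + 10*sqrt(2)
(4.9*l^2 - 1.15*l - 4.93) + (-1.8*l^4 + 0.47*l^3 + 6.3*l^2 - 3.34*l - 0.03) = -1.8*l^4 + 0.47*l^3 + 11.2*l^2 - 4.49*l - 4.96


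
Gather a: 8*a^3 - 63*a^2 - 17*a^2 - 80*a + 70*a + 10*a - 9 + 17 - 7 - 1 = 8*a^3 - 80*a^2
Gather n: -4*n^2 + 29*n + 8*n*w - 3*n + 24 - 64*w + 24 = -4*n^2 + n*(8*w + 26) - 64*w + 48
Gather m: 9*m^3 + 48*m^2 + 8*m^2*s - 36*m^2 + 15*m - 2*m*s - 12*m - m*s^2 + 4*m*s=9*m^3 + m^2*(8*s + 12) + m*(-s^2 + 2*s + 3)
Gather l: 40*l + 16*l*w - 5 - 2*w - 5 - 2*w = l*(16*w + 40) - 4*w - 10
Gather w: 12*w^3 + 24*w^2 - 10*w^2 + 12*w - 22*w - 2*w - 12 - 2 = 12*w^3 + 14*w^2 - 12*w - 14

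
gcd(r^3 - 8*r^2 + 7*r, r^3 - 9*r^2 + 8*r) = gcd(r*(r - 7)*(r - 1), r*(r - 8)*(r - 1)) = r^2 - r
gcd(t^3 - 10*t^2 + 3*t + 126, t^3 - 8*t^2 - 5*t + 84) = t^2 - 4*t - 21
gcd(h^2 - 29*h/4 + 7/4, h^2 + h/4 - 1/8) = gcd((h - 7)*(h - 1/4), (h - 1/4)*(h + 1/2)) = h - 1/4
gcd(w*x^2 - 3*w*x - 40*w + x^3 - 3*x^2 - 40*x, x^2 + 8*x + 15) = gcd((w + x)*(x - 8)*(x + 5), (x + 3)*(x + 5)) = x + 5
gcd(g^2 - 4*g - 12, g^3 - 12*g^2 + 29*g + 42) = g - 6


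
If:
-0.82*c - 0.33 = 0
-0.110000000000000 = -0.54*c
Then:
No Solution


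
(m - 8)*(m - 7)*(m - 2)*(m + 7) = m^4 - 10*m^3 - 33*m^2 + 490*m - 784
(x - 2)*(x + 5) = x^2 + 3*x - 10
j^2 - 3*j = j*(j - 3)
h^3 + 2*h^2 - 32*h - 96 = (h - 6)*(h + 4)^2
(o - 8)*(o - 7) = o^2 - 15*o + 56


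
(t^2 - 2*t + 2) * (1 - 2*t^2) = -2*t^4 + 4*t^3 - 3*t^2 - 2*t + 2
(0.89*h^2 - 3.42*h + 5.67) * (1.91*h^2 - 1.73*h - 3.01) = 1.6999*h^4 - 8.0719*h^3 + 14.0674*h^2 + 0.485099999999999*h - 17.0667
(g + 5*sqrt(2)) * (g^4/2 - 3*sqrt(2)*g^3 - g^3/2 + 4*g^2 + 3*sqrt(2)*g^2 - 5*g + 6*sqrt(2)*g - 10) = g^5/2 - sqrt(2)*g^4/2 - g^4/2 - 26*g^3 + sqrt(2)*g^3/2 + 25*g^2 + 26*sqrt(2)*g^2 - 25*sqrt(2)*g + 50*g - 50*sqrt(2)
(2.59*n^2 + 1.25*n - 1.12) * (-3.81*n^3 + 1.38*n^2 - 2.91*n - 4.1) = -9.8679*n^5 - 1.1883*n^4 - 1.5447*n^3 - 15.8021*n^2 - 1.8658*n + 4.592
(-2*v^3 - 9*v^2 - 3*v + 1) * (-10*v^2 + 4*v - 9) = 20*v^5 + 82*v^4 + 12*v^3 + 59*v^2 + 31*v - 9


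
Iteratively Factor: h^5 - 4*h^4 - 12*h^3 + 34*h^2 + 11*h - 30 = (h - 2)*(h^4 - 2*h^3 - 16*h^2 + 2*h + 15) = (h - 2)*(h - 1)*(h^3 - h^2 - 17*h - 15) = (h - 2)*(h - 1)*(h + 3)*(h^2 - 4*h - 5) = (h - 5)*(h - 2)*(h - 1)*(h + 3)*(h + 1)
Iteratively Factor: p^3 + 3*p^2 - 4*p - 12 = (p - 2)*(p^2 + 5*p + 6) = (p - 2)*(p + 2)*(p + 3)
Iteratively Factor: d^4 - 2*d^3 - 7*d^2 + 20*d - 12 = (d + 3)*(d^3 - 5*d^2 + 8*d - 4) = (d - 2)*(d + 3)*(d^2 - 3*d + 2) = (d - 2)*(d - 1)*(d + 3)*(d - 2)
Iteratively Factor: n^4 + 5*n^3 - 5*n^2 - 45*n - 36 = (n + 4)*(n^3 + n^2 - 9*n - 9) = (n + 3)*(n + 4)*(n^2 - 2*n - 3) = (n - 3)*(n + 3)*(n + 4)*(n + 1)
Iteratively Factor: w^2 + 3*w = (w + 3)*(w)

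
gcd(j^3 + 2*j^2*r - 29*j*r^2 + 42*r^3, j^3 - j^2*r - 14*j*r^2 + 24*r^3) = j^2 - 5*j*r + 6*r^2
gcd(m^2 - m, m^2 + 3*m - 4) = m - 1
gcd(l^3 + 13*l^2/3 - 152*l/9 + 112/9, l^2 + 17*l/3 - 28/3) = l^2 + 17*l/3 - 28/3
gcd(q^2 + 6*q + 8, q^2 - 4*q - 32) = q + 4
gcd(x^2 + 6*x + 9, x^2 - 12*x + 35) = 1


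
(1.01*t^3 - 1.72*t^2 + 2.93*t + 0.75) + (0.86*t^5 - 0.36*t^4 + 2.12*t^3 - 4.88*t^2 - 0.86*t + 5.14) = 0.86*t^5 - 0.36*t^4 + 3.13*t^3 - 6.6*t^2 + 2.07*t + 5.89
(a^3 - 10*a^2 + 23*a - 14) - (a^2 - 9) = a^3 - 11*a^2 + 23*a - 5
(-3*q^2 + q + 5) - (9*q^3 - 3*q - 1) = -9*q^3 - 3*q^2 + 4*q + 6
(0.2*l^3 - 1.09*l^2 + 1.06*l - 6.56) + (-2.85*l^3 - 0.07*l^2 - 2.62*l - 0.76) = -2.65*l^3 - 1.16*l^2 - 1.56*l - 7.32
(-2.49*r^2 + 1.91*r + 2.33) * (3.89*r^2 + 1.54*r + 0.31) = -9.6861*r^4 + 3.5953*r^3 + 11.2332*r^2 + 4.1803*r + 0.7223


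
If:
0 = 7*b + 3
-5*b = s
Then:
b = -3/7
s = 15/7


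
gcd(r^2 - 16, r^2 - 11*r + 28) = r - 4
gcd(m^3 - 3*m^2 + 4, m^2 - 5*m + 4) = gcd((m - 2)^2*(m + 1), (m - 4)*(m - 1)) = 1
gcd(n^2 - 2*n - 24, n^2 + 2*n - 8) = n + 4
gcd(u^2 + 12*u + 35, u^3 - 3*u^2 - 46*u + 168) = u + 7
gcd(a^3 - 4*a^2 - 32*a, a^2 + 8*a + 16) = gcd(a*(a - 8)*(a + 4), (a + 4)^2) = a + 4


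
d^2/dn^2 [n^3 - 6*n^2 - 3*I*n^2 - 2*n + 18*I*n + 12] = 6*n - 12 - 6*I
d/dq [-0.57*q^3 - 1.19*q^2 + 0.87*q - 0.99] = -1.71*q^2 - 2.38*q + 0.87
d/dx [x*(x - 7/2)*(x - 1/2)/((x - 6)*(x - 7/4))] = 2*(8*x^4 - 124*x^3 + 486*x^2 - 672*x + 147)/(16*x^4 - 248*x^3 + 1297*x^2 - 2604*x + 1764)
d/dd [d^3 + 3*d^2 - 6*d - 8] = 3*d^2 + 6*d - 6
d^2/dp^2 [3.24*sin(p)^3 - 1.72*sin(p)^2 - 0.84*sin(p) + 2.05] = -29.16*sin(p)^3 + 6.88*sin(p)^2 + 20.28*sin(p) - 3.44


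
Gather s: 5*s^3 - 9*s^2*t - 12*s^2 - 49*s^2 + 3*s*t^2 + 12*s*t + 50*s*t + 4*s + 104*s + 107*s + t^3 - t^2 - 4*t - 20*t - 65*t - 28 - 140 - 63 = 5*s^3 + s^2*(-9*t - 61) + s*(3*t^2 + 62*t + 215) + t^3 - t^2 - 89*t - 231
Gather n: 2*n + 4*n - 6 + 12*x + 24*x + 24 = 6*n + 36*x + 18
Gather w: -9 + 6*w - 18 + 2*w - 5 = 8*w - 32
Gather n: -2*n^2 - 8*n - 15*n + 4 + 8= -2*n^2 - 23*n + 12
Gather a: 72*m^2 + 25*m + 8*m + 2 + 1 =72*m^2 + 33*m + 3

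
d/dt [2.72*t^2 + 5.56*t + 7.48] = 5.44*t + 5.56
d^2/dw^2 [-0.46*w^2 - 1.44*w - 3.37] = -0.920000000000000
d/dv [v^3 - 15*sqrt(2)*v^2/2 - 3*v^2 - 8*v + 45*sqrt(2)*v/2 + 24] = 3*v^2 - 15*sqrt(2)*v - 6*v - 8 + 45*sqrt(2)/2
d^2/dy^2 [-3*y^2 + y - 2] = -6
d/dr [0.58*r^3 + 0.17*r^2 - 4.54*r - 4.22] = 1.74*r^2 + 0.34*r - 4.54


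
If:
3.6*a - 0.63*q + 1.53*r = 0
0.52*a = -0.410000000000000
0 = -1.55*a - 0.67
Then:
No Solution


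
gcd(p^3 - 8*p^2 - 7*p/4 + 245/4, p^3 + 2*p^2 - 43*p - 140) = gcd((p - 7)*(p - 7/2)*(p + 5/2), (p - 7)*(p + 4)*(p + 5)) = p - 7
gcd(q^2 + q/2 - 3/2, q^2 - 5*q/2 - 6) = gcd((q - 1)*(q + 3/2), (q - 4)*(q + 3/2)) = q + 3/2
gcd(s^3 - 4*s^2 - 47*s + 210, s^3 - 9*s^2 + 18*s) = s - 6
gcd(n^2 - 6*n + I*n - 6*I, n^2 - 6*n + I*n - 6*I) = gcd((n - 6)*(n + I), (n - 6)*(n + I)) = n^2 + n*(-6 + I) - 6*I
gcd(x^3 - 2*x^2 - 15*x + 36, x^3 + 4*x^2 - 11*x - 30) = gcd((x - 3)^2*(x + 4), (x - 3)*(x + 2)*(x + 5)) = x - 3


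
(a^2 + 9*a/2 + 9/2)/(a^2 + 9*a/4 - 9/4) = 2*(2*a + 3)/(4*a - 3)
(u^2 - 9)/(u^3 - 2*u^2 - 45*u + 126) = (u + 3)/(u^2 + u - 42)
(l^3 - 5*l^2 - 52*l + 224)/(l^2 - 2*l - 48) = (l^2 + 3*l - 28)/(l + 6)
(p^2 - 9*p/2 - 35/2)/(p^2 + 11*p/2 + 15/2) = (p - 7)/(p + 3)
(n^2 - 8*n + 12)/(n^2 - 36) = (n - 2)/(n + 6)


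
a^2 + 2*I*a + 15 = (a - 3*I)*(a + 5*I)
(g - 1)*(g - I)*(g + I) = g^3 - g^2 + g - 1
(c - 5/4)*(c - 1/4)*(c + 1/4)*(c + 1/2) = c^4 - 3*c^3/4 - 11*c^2/16 + 3*c/64 + 5/128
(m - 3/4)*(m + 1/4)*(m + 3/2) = m^3 + m^2 - 15*m/16 - 9/32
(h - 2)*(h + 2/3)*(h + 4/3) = h^3 - 28*h/9 - 16/9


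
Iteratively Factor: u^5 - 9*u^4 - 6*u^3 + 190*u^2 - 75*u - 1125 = (u + 3)*(u^4 - 12*u^3 + 30*u^2 + 100*u - 375) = (u - 5)*(u + 3)*(u^3 - 7*u^2 - 5*u + 75) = (u - 5)^2*(u + 3)*(u^2 - 2*u - 15) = (u - 5)^2*(u + 3)^2*(u - 5)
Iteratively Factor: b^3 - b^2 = (b)*(b^2 - b) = b*(b - 1)*(b)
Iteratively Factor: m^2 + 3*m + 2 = (m + 2)*(m + 1)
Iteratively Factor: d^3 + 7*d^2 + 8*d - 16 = (d + 4)*(d^2 + 3*d - 4) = (d - 1)*(d + 4)*(d + 4)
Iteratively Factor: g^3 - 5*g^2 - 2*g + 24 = (g - 4)*(g^2 - g - 6) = (g - 4)*(g - 3)*(g + 2)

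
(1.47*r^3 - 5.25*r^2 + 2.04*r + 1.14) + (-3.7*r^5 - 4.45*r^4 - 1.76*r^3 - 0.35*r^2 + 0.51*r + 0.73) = -3.7*r^5 - 4.45*r^4 - 0.29*r^3 - 5.6*r^2 + 2.55*r + 1.87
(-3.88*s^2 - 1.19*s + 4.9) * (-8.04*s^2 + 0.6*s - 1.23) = 31.1952*s^4 + 7.2396*s^3 - 35.3376*s^2 + 4.4037*s - 6.027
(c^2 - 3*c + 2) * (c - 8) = c^3 - 11*c^2 + 26*c - 16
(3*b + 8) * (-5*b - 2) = -15*b^2 - 46*b - 16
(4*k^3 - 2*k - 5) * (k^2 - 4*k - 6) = 4*k^5 - 16*k^4 - 26*k^3 + 3*k^2 + 32*k + 30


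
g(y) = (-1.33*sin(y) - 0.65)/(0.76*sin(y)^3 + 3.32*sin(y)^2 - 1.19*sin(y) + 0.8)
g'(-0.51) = -0.56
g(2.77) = -1.35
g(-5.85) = -1.28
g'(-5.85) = 1.19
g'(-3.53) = -0.93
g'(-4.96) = 0.20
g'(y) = (-1.33*sin(y) - 0.65)*(-2.28*sin(y)^2*cos(y) - 6.64*sin(y)*cos(y) + 1.19*cos(y))/(0.76*sin(y)^3 + 3.32*sin(y)^2 - 1.19*sin(y) + 0.8)^2 - 1.33*cos(y)/(0.76*sin(y)^3 + 3.32*sin(y)^2 - 1.19*sin(y) + 0.8)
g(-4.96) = -0.56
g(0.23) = -1.34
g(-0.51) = -0.00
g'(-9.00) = 0.77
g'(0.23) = -1.01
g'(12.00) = -0.45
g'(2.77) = -0.79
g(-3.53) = -1.33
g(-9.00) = -0.06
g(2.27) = -0.77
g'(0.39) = 0.94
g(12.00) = 0.03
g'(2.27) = -0.79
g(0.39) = -1.33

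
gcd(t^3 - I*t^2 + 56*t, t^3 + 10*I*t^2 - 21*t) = t^2 + 7*I*t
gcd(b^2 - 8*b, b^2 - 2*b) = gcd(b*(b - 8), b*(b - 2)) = b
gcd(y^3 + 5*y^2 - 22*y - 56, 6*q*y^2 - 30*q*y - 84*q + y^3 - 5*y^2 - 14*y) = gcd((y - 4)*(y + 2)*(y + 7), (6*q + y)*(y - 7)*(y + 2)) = y + 2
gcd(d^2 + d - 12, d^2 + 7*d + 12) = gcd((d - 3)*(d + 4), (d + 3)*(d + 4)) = d + 4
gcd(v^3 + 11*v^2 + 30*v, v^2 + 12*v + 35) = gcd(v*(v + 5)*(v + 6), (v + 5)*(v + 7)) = v + 5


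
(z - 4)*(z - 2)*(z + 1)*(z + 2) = z^4 - 3*z^3 - 8*z^2 + 12*z + 16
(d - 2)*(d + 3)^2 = d^3 + 4*d^2 - 3*d - 18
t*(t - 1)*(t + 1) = t^3 - t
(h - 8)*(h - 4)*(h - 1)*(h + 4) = h^4 - 9*h^3 - 8*h^2 + 144*h - 128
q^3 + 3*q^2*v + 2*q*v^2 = q*(q + v)*(q + 2*v)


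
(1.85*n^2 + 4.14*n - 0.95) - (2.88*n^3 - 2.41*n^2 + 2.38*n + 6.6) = -2.88*n^3 + 4.26*n^2 + 1.76*n - 7.55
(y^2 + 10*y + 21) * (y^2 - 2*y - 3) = y^4 + 8*y^3 - 2*y^2 - 72*y - 63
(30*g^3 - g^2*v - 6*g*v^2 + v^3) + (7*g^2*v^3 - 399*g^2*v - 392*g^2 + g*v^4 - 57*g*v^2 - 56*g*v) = 30*g^3 + 7*g^2*v^3 - 400*g^2*v - 392*g^2 + g*v^4 - 63*g*v^2 - 56*g*v + v^3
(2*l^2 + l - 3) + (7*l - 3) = 2*l^2 + 8*l - 6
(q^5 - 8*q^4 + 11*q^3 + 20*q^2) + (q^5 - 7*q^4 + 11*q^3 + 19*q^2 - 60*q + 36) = 2*q^5 - 15*q^4 + 22*q^3 + 39*q^2 - 60*q + 36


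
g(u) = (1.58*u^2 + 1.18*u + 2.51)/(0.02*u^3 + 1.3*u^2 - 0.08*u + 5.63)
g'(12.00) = -0.02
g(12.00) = 1.08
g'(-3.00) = -0.15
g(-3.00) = 0.77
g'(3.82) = 0.02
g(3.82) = 1.18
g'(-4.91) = -0.09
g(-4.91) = 0.99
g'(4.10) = 0.01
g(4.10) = 1.19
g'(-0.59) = -0.01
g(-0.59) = 0.39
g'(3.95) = 0.02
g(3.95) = 1.19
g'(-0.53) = 0.01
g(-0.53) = 0.39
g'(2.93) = 0.07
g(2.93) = 1.14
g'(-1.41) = -0.18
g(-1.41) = 0.48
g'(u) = (3.16*u + 1.18)/(0.02*u^3 + 1.3*u^2 - 0.08*u + 5.63) + (-0.06*u^2 - 2.6*u + 0.08)*(1.58*u^2 + 1.18*u + 2.51)/(0.02*u^3 + 1.3*u^2 - 0.08*u + 5.63)^2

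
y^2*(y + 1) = y^3 + y^2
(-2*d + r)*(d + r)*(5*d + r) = -10*d^3 - 7*d^2*r + 4*d*r^2 + r^3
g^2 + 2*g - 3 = (g - 1)*(g + 3)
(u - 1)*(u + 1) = u^2 - 1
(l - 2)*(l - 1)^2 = l^3 - 4*l^2 + 5*l - 2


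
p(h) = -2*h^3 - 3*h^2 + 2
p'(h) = -6*h^2 - 6*h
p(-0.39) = 1.66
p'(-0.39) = 1.43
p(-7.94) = 814.00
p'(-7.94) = -330.62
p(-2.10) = 7.29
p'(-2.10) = -13.86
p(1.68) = -15.95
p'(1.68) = -27.01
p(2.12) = -30.54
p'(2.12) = -39.69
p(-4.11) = 90.18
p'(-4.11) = -76.69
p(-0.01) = 2.00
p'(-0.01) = 0.06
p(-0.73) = 1.18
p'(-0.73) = 1.18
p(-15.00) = 6077.00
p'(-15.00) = -1260.00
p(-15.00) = 6077.00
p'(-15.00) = -1260.00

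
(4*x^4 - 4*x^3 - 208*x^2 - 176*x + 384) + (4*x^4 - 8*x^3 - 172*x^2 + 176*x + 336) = 8*x^4 - 12*x^3 - 380*x^2 + 720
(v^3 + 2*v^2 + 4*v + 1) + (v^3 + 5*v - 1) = 2*v^3 + 2*v^2 + 9*v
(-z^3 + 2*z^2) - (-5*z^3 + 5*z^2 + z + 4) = 4*z^3 - 3*z^2 - z - 4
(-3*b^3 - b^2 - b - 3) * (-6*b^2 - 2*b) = 18*b^5 + 12*b^4 + 8*b^3 + 20*b^2 + 6*b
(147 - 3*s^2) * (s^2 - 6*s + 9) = -3*s^4 + 18*s^3 + 120*s^2 - 882*s + 1323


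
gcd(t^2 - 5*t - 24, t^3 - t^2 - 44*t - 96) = t^2 - 5*t - 24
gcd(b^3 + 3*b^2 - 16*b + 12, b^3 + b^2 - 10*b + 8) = b^2 - 3*b + 2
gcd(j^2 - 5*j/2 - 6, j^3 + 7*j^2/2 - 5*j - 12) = j + 3/2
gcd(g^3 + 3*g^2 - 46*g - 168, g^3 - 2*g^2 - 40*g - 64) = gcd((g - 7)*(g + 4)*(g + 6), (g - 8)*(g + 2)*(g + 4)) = g + 4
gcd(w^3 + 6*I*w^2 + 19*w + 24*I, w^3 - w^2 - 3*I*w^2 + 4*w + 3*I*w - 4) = w + I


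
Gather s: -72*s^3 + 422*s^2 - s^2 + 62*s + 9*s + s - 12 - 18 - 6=-72*s^3 + 421*s^2 + 72*s - 36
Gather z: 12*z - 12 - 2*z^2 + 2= -2*z^2 + 12*z - 10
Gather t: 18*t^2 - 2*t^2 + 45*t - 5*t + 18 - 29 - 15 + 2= 16*t^2 + 40*t - 24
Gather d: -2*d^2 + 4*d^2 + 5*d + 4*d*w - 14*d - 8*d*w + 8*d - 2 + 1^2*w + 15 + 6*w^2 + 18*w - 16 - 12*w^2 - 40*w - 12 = 2*d^2 + d*(-4*w - 1) - 6*w^2 - 21*w - 15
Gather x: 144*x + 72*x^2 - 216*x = 72*x^2 - 72*x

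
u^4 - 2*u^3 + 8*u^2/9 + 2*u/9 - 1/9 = (u - 1)^2*(u - 1/3)*(u + 1/3)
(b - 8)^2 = b^2 - 16*b + 64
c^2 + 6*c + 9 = (c + 3)^2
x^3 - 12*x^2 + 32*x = x*(x - 8)*(x - 4)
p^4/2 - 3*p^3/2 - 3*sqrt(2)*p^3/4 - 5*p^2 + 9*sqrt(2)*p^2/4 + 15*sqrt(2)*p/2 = p*(p/2 + 1)*(p - 5)*(p - 3*sqrt(2)/2)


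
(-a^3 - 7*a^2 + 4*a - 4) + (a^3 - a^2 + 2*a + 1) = -8*a^2 + 6*a - 3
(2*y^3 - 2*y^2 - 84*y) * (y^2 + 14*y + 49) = 2*y^5 + 26*y^4 - 14*y^3 - 1274*y^2 - 4116*y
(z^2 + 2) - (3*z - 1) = z^2 - 3*z + 3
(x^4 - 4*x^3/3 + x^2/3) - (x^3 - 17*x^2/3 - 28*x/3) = x^4 - 7*x^3/3 + 6*x^2 + 28*x/3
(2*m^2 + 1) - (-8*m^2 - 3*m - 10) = 10*m^2 + 3*m + 11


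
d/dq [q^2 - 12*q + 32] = 2*q - 12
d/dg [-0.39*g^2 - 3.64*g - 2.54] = -0.78*g - 3.64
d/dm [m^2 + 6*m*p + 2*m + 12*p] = 2*m + 6*p + 2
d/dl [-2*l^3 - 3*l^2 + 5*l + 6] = -6*l^2 - 6*l + 5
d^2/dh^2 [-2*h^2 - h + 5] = -4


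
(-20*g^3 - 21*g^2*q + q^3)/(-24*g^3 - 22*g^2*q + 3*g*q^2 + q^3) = (-20*g^2 - g*q + q^2)/(-24*g^2 + 2*g*q + q^2)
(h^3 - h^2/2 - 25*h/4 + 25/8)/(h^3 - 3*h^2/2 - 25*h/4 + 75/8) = (2*h - 1)/(2*h - 3)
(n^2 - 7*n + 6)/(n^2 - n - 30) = (n - 1)/(n + 5)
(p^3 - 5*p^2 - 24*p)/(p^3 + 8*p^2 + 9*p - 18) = p*(p - 8)/(p^2 + 5*p - 6)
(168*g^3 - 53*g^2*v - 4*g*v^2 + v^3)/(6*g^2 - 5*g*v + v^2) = (-56*g^2 - g*v + v^2)/(-2*g + v)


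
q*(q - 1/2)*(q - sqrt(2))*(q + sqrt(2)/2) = q^4 - sqrt(2)*q^3/2 - q^3/2 - q^2 + sqrt(2)*q^2/4 + q/2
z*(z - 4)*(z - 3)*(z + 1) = z^4 - 6*z^3 + 5*z^2 + 12*z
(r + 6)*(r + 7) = r^2 + 13*r + 42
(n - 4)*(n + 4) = n^2 - 16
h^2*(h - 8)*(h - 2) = h^4 - 10*h^3 + 16*h^2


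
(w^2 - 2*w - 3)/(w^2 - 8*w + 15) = (w + 1)/(w - 5)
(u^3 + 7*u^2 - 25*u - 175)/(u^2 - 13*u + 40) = (u^2 + 12*u + 35)/(u - 8)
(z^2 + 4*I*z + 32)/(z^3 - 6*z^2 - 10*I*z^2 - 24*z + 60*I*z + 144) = (z + 8*I)/(z^2 - 6*z*(1 + I) + 36*I)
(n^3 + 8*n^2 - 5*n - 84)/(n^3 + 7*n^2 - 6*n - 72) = (n + 7)/(n + 6)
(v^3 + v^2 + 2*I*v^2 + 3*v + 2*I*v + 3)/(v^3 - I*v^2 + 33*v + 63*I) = (v^2 + v*(1 - I) - I)/(v^2 - 4*I*v + 21)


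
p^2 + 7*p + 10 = (p + 2)*(p + 5)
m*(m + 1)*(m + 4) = m^3 + 5*m^2 + 4*m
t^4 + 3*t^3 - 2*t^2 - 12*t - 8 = (t - 2)*(t + 1)*(t + 2)^2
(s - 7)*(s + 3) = s^2 - 4*s - 21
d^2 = d^2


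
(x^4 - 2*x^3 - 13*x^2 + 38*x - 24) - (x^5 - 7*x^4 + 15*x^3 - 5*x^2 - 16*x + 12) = -x^5 + 8*x^4 - 17*x^3 - 8*x^2 + 54*x - 36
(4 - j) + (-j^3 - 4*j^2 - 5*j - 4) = -j^3 - 4*j^2 - 6*j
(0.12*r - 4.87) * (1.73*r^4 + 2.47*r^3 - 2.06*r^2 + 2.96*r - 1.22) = 0.2076*r^5 - 8.1287*r^4 - 12.2761*r^3 + 10.3874*r^2 - 14.5616*r + 5.9414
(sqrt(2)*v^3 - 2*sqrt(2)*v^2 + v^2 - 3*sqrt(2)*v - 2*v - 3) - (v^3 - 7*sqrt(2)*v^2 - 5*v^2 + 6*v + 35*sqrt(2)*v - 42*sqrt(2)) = -v^3 + sqrt(2)*v^3 + 6*v^2 + 5*sqrt(2)*v^2 - 38*sqrt(2)*v - 8*v - 3 + 42*sqrt(2)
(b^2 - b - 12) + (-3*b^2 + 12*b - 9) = -2*b^2 + 11*b - 21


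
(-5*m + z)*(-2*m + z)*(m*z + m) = 10*m^3*z + 10*m^3 - 7*m^2*z^2 - 7*m^2*z + m*z^3 + m*z^2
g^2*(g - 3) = g^3 - 3*g^2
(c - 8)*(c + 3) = c^2 - 5*c - 24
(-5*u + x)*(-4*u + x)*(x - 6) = 20*u^2*x - 120*u^2 - 9*u*x^2 + 54*u*x + x^3 - 6*x^2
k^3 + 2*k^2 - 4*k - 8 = (k - 2)*(k + 2)^2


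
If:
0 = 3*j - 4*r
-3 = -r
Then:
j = 4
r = 3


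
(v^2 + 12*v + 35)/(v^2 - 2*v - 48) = (v^2 + 12*v + 35)/(v^2 - 2*v - 48)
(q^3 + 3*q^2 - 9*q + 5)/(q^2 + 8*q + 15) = (q^2 - 2*q + 1)/(q + 3)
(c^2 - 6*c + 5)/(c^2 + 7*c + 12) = (c^2 - 6*c + 5)/(c^2 + 7*c + 12)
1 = 1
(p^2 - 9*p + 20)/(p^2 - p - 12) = (p - 5)/(p + 3)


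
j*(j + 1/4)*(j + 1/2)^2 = j^4 + 5*j^3/4 + j^2/2 + j/16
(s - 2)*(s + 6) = s^2 + 4*s - 12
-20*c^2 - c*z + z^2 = (-5*c + z)*(4*c + z)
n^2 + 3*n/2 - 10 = (n - 5/2)*(n + 4)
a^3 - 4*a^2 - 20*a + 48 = (a - 6)*(a - 2)*(a + 4)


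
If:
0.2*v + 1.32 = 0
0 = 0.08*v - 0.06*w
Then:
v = -6.60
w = -8.80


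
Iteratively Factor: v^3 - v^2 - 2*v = (v)*(v^2 - v - 2) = v*(v + 1)*(v - 2)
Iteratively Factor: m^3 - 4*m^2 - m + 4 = (m - 1)*(m^2 - 3*m - 4) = (m - 1)*(m + 1)*(m - 4)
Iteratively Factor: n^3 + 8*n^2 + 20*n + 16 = (n + 2)*(n^2 + 6*n + 8) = (n + 2)^2*(n + 4)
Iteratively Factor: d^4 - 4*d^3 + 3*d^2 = (d - 1)*(d^3 - 3*d^2) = d*(d - 1)*(d^2 - 3*d) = d*(d - 3)*(d - 1)*(d)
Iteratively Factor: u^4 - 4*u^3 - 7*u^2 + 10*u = (u - 5)*(u^3 + u^2 - 2*u) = u*(u - 5)*(u^2 + u - 2) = u*(u - 5)*(u - 1)*(u + 2)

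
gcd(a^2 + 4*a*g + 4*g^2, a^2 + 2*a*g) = a + 2*g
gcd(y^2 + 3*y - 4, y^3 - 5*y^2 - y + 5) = y - 1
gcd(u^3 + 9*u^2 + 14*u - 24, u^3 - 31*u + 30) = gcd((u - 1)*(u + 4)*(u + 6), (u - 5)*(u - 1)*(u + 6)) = u^2 + 5*u - 6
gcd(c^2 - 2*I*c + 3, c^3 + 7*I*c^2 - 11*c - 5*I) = c + I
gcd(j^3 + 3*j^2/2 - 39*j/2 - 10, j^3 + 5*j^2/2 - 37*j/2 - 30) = j^2 + j - 20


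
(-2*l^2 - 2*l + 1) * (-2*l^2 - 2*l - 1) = 4*l^4 + 8*l^3 + 4*l^2 - 1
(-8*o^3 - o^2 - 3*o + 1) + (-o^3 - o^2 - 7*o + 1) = -9*o^3 - 2*o^2 - 10*o + 2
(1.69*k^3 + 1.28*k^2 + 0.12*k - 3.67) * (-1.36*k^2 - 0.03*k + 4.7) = -2.2984*k^5 - 1.7915*k^4 + 7.7414*k^3 + 11.0036*k^2 + 0.6741*k - 17.249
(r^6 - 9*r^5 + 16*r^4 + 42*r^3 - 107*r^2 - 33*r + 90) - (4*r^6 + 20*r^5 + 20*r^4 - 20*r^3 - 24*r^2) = -3*r^6 - 29*r^5 - 4*r^4 + 62*r^3 - 83*r^2 - 33*r + 90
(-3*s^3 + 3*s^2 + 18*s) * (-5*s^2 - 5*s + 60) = 15*s^5 - 285*s^3 + 90*s^2 + 1080*s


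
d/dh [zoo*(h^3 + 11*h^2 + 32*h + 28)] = zoo*(h^2 + h + 1)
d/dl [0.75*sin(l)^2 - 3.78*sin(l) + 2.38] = (1.5*sin(l) - 3.78)*cos(l)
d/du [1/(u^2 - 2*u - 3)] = 2*(1 - u)/(-u^2 + 2*u + 3)^2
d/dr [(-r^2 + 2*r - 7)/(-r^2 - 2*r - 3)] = 4*(r^2 - 2*r - 5)/(r^4 + 4*r^3 + 10*r^2 + 12*r + 9)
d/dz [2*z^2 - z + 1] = 4*z - 1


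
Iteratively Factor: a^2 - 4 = (a - 2)*(a + 2)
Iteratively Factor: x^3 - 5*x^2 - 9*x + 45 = (x - 3)*(x^2 - 2*x - 15) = (x - 3)*(x + 3)*(x - 5)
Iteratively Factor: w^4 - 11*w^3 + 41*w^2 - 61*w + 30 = (w - 5)*(w^3 - 6*w^2 + 11*w - 6) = (w - 5)*(w - 1)*(w^2 - 5*w + 6) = (w - 5)*(w - 2)*(w - 1)*(w - 3)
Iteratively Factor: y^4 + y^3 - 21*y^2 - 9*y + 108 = (y + 4)*(y^3 - 3*y^2 - 9*y + 27) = (y + 3)*(y + 4)*(y^2 - 6*y + 9) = (y - 3)*(y + 3)*(y + 4)*(y - 3)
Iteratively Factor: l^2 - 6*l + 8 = (l - 2)*(l - 4)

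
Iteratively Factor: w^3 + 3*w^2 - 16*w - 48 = (w + 3)*(w^2 - 16) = (w + 3)*(w + 4)*(w - 4)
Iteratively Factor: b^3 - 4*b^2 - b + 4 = (b - 1)*(b^2 - 3*b - 4) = (b - 4)*(b - 1)*(b + 1)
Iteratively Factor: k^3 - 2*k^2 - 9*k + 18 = (k - 3)*(k^2 + k - 6) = (k - 3)*(k - 2)*(k + 3)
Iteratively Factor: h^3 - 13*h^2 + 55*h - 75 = (h - 3)*(h^2 - 10*h + 25) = (h - 5)*(h - 3)*(h - 5)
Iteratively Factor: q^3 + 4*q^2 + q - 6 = (q - 1)*(q^2 + 5*q + 6) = (q - 1)*(q + 2)*(q + 3)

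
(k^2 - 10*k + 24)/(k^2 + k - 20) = (k - 6)/(k + 5)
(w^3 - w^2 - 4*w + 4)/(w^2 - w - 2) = (w^2 + w - 2)/(w + 1)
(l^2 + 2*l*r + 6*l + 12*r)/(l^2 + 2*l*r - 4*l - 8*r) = (l + 6)/(l - 4)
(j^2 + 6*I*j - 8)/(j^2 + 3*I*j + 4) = (j + 2*I)/(j - I)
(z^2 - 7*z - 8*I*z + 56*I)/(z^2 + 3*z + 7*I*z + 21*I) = (z^2 - z*(7 + 8*I) + 56*I)/(z^2 + z*(3 + 7*I) + 21*I)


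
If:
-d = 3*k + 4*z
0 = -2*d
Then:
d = 0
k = -4*z/3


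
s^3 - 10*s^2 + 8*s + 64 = (s - 8)*(s - 4)*(s + 2)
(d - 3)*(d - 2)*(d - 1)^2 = d^4 - 7*d^3 + 17*d^2 - 17*d + 6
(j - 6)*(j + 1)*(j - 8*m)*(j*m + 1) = j^4*m - 8*j^3*m^2 - 5*j^3*m + j^3 + 40*j^2*m^2 - 14*j^2*m - 5*j^2 + 48*j*m^2 + 40*j*m - 6*j + 48*m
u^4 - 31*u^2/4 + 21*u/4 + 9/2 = (u - 2)*(u - 3/2)*(u + 1/2)*(u + 3)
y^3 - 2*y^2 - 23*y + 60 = (y - 4)*(y - 3)*(y + 5)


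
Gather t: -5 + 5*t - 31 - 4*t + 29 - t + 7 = 0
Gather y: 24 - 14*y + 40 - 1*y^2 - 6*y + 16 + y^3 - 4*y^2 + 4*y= y^3 - 5*y^2 - 16*y + 80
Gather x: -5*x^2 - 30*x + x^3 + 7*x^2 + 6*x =x^3 + 2*x^2 - 24*x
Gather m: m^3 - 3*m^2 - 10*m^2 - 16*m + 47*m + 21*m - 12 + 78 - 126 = m^3 - 13*m^2 + 52*m - 60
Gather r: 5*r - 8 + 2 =5*r - 6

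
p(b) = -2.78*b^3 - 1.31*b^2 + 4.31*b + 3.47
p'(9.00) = -694.81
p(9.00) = -2090.47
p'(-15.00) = -1832.89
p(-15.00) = 9026.57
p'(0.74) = -2.20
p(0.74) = 4.82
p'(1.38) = -15.19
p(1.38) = -0.38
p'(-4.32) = -140.02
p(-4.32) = 184.53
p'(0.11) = 3.92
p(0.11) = 3.92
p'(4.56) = -181.06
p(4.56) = -267.71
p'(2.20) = -41.82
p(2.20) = -22.99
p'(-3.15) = -70.19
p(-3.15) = 63.79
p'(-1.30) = -6.38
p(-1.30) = 1.76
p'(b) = -8.34*b^2 - 2.62*b + 4.31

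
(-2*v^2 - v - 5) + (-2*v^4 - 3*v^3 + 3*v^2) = -2*v^4 - 3*v^3 + v^2 - v - 5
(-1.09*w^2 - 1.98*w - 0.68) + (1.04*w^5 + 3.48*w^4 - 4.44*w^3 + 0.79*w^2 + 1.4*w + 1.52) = 1.04*w^5 + 3.48*w^4 - 4.44*w^3 - 0.3*w^2 - 0.58*w + 0.84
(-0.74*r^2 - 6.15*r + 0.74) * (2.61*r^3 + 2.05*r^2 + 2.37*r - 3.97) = -1.9314*r^5 - 17.5685*r^4 - 12.4299*r^3 - 10.1207*r^2 + 26.1693*r - 2.9378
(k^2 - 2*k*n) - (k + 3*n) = k^2 - 2*k*n - k - 3*n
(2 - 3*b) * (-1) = 3*b - 2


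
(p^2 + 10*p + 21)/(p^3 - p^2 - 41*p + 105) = (p + 3)/(p^2 - 8*p + 15)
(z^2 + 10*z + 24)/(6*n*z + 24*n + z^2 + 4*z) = (z + 6)/(6*n + z)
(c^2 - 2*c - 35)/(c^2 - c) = (c^2 - 2*c - 35)/(c*(c - 1))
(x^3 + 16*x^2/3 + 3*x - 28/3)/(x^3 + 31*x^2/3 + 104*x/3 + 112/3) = (x - 1)/(x + 4)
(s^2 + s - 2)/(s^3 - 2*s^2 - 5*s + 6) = 1/(s - 3)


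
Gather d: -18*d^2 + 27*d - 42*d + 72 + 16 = -18*d^2 - 15*d + 88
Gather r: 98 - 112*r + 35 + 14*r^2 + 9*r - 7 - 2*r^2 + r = 12*r^2 - 102*r + 126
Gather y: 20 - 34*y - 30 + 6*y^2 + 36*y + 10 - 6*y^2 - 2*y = 0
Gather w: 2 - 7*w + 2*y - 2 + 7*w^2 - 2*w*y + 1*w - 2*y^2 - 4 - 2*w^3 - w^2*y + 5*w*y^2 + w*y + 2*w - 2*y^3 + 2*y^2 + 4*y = -2*w^3 + w^2*(7 - y) + w*(5*y^2 - y - 4) - 2*y^3 + 6*y - 4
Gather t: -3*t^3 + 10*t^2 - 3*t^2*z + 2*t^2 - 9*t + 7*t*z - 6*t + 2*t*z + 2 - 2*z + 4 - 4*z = -3*t^3 + t^2*(12 - 3*z) + t*(9*z - 15) - 6*z + 6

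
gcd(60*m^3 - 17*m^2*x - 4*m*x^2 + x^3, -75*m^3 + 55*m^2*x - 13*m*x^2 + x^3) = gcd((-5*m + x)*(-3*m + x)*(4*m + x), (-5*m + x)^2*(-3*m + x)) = 15*m^2 - 8*m*x + x^2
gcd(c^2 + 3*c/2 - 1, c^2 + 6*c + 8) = c + 2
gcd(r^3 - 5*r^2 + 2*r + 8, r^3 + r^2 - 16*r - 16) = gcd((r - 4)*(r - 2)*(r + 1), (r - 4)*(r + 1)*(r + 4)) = r^2 - 3*r - 4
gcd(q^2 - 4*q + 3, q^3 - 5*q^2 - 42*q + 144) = q - 3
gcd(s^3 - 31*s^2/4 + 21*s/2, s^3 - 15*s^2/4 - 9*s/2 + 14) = s - 7/4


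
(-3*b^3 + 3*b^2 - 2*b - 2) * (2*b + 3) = -6*b^4 - 3*b^3 + 5*b^2 - 10*b - 6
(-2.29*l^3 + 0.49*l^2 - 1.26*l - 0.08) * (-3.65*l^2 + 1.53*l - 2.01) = 8.3585*l^5 - 5.2922*l^4 + 9.9516*l^3 - 2.6207*l^2 + 2.4102*l + 0.1608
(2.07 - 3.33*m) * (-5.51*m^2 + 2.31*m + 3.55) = 18.3483*m^3 - 19.098*m^2 - 7.0398*m + 7.3485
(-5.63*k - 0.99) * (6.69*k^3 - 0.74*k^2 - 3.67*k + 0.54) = -37.6647*k^4 - 2.4569*k^3 + 21.3947*k^2 + 0.5931*k - 0.5346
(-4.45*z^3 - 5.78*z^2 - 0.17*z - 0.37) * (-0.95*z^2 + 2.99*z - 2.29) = 4.2275*z^5 - 7.8145*z^4 - 6.9302*z^3 + 13.0794*z^2 - 0.717*z + 0.8473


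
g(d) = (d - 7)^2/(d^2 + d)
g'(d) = (-2*d - 1)*(d - 7)^2/(d^2 + d)^2 + (2*d - 14)/(d^2 + d)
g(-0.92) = -852.26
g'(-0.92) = 9942.11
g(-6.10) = 5.52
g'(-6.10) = 1.14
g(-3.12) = 15.48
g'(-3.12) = 9.21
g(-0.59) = -238.15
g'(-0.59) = 239.96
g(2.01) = 4.12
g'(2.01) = -5.06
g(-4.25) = 9.16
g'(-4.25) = 3.35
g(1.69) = 6.20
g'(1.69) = -8.31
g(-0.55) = -230.31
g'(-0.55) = 154.07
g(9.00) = 0.04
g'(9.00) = 0.04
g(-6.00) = 5.63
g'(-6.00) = 1.20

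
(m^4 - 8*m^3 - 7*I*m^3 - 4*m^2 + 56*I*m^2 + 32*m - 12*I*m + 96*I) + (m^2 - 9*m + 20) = m^4 - 8*m^3 - 7*I*m^3 - 3*m^2 + 56*I*m^2 + 23*m - 12*I*m + 20 + 96*I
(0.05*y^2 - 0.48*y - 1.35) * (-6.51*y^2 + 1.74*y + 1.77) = -0.3255*y^4 + 3.2118*y^3 + 8.0418*y^2 - 3.1986*y - 2.3895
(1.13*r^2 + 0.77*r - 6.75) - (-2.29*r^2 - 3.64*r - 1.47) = 3.42*r^2 + 4.41*r - 5.28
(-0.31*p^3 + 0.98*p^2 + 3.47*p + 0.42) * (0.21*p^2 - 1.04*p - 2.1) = -0.0651*p^5 + 0.5282*p^4 + 0.3605*p^3 - 5.5786*p^2 - 7.7238*p - 0.882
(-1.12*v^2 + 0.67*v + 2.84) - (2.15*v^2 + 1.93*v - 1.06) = -3.27*v^2 - 1.26*v + 3.9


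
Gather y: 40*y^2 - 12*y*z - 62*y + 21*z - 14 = 40*y^2 + y*(-12*z - 62) + 21*z - 14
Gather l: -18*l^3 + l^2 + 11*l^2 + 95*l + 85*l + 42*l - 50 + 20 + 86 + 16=-18*l^3 + 12*l^2 + 222*l + 72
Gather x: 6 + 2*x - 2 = 2*x + 4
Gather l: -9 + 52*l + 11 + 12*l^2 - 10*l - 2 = 12*l^2 + 42*l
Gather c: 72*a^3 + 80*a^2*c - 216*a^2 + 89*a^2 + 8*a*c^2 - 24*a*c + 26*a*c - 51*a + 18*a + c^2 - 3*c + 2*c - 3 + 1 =72*a^3 - 127*a^2 - 33*a + c^2*(8*a + 1) + c*(80*a^2 + 2*a - 1) - 2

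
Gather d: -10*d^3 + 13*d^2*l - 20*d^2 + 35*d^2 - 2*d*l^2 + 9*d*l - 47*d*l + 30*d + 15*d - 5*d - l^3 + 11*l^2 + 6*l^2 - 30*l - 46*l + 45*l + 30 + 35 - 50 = -10*d^3 + d^2*(13*l + 15) + d*(-2*l^2 - 38*l + 40) - l^3 + 17*l^2 - 31*l + 15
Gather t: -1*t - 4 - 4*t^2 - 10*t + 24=-4*t^2 - 11*t + 20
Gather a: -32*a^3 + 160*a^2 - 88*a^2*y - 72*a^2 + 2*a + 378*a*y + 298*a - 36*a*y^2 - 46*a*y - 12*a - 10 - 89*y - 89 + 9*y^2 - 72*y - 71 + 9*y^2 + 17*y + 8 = -32*a^3 + a^2*(88 - 88*y) + a*(-36*y^2 + 332*y + 288) + 18*y^2 - 144*y - 162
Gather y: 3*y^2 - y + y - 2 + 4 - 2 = 3*y^2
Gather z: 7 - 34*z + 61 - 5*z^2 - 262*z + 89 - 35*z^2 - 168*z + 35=-40*z^2 - 464*z + 192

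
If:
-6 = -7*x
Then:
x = 6/7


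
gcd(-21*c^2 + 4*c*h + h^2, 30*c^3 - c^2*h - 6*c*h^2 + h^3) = 3*c - h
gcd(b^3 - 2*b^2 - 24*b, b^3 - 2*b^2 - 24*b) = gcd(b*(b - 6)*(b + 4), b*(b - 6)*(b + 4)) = b^3 - 2*b^2 - 24*b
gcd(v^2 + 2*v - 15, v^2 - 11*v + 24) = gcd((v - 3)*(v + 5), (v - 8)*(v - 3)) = v - 3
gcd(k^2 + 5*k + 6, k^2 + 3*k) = k + 3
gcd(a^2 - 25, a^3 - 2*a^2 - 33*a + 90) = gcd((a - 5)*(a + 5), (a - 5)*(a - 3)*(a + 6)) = a - 5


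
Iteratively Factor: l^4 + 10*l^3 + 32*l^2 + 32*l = (l + 4)*(l^3 + 6*l^2 + 8*l) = l*(l + 4)*(l^2 + 6*l + 8) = l*(l + 2)*(l + 4)*(l + 4)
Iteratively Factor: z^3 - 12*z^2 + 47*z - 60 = (z - 4)*(z^2 - 8*z + 15) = (z - 5)*(z - 4)*(z - 3)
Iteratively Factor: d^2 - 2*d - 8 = (d - 4)*(d + 2)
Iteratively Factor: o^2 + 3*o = (o + 3)*(o)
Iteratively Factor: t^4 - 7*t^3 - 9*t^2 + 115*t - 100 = (t - 5)*(t^3 - 2*t^2 - 19*t + 20) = (t - 5)*(t + 4)*(t^2 - 6*t + 5) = (t - 5)*(t - 1)*(t + 4)*(t - 5)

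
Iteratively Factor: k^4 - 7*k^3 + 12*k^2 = (k)*(k^3 - 7*k^2 + 12*k) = k^2*(k^2 - 7*k + 12) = k^2*(k - 3)*(k - 4)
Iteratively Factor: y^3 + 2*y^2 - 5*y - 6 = (y + 3)*(y^2 - y - 2) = (y + 1)*(y + 3)*(y - 2)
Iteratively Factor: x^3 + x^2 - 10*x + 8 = (x - 1)*(x^2 + 2*x - 8) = (x - 1)*(x + 4)*(x - 2)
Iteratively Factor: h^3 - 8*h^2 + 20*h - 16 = (h - 4)*(h^2 - 4*h + 4) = (h - 4)*(h - 2)*(h - 2)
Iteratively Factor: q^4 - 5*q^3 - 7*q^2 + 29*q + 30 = (q + 2)*(q^3 - 7*q^2 + 7*q + 15) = (q - 5)*(q + 2)*(q^2 - 2*q - 3) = (q - 5)*(q - 3)*(q + 2)*(q + 1)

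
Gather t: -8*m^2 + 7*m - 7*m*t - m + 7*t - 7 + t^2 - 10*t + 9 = -8*m^2 + 6*m + t^2 + t*(-7*m - 3) + 2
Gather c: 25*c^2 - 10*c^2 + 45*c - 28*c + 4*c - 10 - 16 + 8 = 15*c^2 + 21*c - 18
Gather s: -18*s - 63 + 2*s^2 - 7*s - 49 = 2*s^2 - 25*s - 112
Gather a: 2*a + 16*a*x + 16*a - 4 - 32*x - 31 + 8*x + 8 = a*(16*x + 18) - 24*x - 27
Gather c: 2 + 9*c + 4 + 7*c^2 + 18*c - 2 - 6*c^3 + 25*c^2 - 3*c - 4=-6*c^3 + 32*c^2 + 24*c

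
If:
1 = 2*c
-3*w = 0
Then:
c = 1/2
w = 0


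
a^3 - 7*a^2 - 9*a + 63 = (a - 7)*(a - 3)*(a + 3)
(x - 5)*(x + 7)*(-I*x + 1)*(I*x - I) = x^4 + x^3 + I*x^3 - 37*x^2 + I*x^2 + 35*x - 37*I*x + 35*I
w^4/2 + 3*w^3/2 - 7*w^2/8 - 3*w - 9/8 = (w/2 + 1/2)*(w - 3/2)*(w + 1/2)*(w + 3)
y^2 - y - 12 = (y - 4)*(y + 3)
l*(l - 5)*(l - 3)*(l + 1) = l^4 - 7*l^3 + 7*l^2 + 15*l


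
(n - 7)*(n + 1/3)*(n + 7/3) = n^3 - 13*n^2/3 - 161*n/9 - 49/9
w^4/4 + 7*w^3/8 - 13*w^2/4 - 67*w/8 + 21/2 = (w/4 + 1)*(w - 3)*(w - 1)*(w + 7/2)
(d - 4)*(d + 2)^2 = d^3 - 12*d - 16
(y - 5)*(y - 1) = y^2 - 6*y + 5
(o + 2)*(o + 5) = o^2 + 7*o + 10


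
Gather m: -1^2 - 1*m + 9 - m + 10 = 18 - 2*m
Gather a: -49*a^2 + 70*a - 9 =-49*a^2 + 70*a - 9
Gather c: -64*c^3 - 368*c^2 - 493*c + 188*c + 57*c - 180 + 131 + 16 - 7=-64*c^3 - 368*c^2 - 248*c - 40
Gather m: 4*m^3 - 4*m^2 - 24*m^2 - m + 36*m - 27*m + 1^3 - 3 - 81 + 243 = 4*m^3 - 28*m^2 + 8*m + 160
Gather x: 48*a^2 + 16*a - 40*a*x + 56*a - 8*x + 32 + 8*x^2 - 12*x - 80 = 48*a^2 + 72*a + 8*x^2 + x*(-40*a - 20) - 48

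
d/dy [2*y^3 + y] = 6*y^2 + 1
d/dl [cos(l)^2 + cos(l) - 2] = -sin(l) - sin(2*l)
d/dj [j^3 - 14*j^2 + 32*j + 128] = 3*j^2 - 28*j + 32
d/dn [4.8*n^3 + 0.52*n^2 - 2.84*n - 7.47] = 14.4*n^2 + 1.04*n - 2.84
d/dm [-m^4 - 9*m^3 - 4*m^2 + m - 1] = -4*m^3 - 27*m^2 - 8*m + 1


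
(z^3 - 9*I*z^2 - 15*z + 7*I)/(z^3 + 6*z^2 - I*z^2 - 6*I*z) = (z^2 - 8*I*z - 7)/(z*(z + 6))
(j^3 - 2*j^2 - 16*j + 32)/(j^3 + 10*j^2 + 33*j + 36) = (j^2 - 6*j + 8)/(j^2 + 6*j + 9)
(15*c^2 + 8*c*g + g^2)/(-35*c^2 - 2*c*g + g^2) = (-3*c - g)/(7*c - g)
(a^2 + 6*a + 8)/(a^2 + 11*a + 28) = (a + 2)/(a + 7)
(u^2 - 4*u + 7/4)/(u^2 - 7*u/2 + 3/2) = (u - 7/2)/(u - 3)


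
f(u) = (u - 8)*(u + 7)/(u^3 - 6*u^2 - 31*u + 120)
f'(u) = (u - 8)*(u + 7)*(-3*u^2 + 12*u + 31)/(u^3 - 6*u^2 - 31*u + 120)^2 + (u - 8)/(u^3 - 6*u^2 - 31*u + 120) + (u + 7)/(u^3 - 6*u^2 - 31*u + 120)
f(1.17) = -0.72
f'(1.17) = -0.37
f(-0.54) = -0.41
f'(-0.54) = -0.09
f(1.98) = -1.26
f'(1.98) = -1.20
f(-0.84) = -0.39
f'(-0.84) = -0.07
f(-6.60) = 0.03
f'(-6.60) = 0.08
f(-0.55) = -0.41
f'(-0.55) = -0.09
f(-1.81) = -0.34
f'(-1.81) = -0.03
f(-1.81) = -0.34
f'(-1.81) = -0.03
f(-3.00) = -0.33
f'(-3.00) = 0.03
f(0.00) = -0.47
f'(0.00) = -0.13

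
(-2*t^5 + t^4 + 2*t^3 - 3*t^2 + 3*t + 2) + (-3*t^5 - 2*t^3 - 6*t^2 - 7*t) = -5*t^5 + t^4 - 9*t^2 - 4*t + 2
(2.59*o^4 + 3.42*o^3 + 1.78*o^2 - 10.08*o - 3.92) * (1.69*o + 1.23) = 4.3771*o^5 + 8.9655*o^4 + 7.2148*o^3 - 14.8458*o^2 - 19.0232*o - 4.8216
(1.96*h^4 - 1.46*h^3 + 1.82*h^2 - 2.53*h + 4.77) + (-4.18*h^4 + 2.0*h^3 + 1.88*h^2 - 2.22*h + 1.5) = -2.22*h^4 + 0.54*h^3 + 3.7*h^2 - 4.75*h + 6.27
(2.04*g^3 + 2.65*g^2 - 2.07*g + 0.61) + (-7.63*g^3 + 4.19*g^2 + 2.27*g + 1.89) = -5.59*g^3 + 6.84*g^2 + 0.2*g + 2.5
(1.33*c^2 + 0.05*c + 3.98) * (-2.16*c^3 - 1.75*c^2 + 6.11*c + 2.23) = -2.8728*c^5 - 2.4355*c^4 - 0.557999999999999*c^3 - 3.6936*c^2 + 24.4293*c + 8.8754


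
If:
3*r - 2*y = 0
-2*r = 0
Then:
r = 0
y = 0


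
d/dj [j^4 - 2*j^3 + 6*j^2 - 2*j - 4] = 4*j^3 - 6*j^2 + 12*j - 2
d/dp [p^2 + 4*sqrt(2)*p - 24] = 2*p + 4*sqrt(2)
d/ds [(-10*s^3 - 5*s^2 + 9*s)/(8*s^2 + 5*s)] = (-80*s^2 - 100*s - 97)/(64*s^2 + 80*s + 25)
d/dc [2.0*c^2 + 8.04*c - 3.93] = 4.0*c + 8.04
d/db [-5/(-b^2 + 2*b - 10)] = 10*(1 - b)/(b^2 - 2*b + 10)^2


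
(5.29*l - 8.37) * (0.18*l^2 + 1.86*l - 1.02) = 0.9522*l^3 + 8.3328*l^2 - 20.964*l + 8.5374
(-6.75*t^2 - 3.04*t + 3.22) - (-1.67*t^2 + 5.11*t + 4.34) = -5.08*t^2 - 8.15*t - 1.12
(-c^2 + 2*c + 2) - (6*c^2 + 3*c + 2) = -7*c^2 - c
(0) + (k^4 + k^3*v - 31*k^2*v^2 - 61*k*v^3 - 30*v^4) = k^4 + k^3*v - 31*k^2*v^2 - 61*k*v^3 - 30*v^4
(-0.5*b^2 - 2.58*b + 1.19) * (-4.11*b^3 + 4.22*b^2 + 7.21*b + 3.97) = 2.055*b^5 + 8.4938*b^4 - 19.3835*b^3 - 15.565*b^2 - 1.6627*b + 4.7243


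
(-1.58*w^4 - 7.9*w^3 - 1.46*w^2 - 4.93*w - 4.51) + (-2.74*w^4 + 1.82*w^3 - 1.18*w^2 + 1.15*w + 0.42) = -4.32*w^4 - 6.08*w^3 - 2.64*w^2 - 3.78*w - 4.09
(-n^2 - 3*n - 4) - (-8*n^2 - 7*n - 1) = 7*n^2 + 4*n - 3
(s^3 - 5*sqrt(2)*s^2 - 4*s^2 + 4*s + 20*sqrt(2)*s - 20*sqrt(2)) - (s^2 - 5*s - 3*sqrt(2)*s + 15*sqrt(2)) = s^3 - 5*sqrt(2)*s^2 - 5*s^2 + 9*s + 23*sqrt(2)*s - 35*sqrt(2)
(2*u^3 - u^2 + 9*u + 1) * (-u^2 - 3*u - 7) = -2*u^5 - 5*u^4 - 20*u^3 - 21*u^2 - 66*u - 7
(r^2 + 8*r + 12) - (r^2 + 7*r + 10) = r + 2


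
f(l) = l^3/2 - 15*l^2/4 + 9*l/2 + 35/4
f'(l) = 3*l^2/2 - 15*l/2 + 9/2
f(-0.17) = 7.87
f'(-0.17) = 5.82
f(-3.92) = -96.63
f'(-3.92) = 56.95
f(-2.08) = -21.33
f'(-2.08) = 26.59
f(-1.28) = -4.20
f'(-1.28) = 16.56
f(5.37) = 2.20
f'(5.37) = 7.48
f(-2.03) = -20.02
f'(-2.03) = 25.91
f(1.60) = 8.40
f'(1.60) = -3.66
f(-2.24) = -25.77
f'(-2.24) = 28.83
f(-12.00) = -1449.25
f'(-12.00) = 310.50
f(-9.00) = -700.00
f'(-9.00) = 193.50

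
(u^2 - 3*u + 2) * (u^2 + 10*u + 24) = u^4 + 7*u^3 - 4*u^2 - 52*u + 48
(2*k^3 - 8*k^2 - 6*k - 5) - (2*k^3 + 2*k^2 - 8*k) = -10*k^2 + 2*k - 5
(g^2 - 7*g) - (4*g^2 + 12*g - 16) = -3*g^2 - 19*g + 16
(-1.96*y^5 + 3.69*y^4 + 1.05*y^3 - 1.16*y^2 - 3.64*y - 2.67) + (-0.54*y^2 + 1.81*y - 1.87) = -1.96*y^5 + 3.69*y^4 + 1.05*y^3 - 1.7*y^2 - 1.83*y - 4.54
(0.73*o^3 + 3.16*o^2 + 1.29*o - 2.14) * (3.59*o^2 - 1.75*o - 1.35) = 2.6207*o^5 + 10.0669*o^4 - 1.8844*o^3 - 14.2061*o^2 + 2.0035*o + 2.889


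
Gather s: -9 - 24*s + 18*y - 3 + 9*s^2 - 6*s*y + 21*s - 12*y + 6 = 9*s^2 + s*(-6*y - 3) + 6*y - 6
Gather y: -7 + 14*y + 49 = 14*y + 42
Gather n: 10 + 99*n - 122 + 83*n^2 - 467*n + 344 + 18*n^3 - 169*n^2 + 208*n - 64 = 18*n^3 - 86*n^2 - 160*n + 168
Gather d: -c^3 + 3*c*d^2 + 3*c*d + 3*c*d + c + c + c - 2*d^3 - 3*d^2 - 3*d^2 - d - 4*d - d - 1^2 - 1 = -c^3 + 3*c - 2*d^3 + d^2*(3*c - 6) + d*(6*c - 6) - 2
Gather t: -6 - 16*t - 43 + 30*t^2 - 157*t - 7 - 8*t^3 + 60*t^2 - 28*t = -8*t^3 + 90*t^2 - 201*t - 56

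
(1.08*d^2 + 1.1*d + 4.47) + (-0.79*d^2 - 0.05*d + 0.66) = 0.29*d^2 + 1.05*d + 5.13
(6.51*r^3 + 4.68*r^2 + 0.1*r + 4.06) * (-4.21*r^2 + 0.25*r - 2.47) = -27.4071*r^5 - 18.0753*r^4 - 15.3307*r^3 - 28.6272*r^2 + 0.768*r - 10.0282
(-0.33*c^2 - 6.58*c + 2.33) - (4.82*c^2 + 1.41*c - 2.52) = -5.15*c^2 - 7.99*c + 4.85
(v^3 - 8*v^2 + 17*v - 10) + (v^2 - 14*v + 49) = v^3 - 7*v^2 + 3*v + 39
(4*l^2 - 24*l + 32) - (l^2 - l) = 3*l^2 - 23*l + 32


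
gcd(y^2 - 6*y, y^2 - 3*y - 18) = y - 6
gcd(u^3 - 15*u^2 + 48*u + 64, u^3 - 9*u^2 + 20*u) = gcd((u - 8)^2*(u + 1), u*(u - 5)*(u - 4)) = 1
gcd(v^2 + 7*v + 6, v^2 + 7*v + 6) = v^2 + 7*v + 6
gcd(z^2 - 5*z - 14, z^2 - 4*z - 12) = z + 2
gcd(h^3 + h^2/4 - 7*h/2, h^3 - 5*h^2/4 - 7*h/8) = h^2 - 7*h/4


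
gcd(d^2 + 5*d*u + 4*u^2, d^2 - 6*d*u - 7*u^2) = d + u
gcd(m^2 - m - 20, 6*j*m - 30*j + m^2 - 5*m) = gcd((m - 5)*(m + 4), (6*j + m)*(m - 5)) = m - 5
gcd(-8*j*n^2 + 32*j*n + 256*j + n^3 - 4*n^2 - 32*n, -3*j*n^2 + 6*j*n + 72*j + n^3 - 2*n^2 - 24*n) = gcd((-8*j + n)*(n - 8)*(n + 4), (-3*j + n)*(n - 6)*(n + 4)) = n + 4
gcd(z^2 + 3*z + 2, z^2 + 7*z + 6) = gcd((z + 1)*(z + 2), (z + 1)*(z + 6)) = z + 1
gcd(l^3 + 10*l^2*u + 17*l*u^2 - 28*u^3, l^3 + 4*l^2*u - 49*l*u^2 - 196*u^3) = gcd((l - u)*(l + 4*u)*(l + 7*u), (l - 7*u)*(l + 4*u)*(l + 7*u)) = l^2 + 11*l*u + 28*u^2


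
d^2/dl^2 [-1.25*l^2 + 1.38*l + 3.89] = -2.50000000000000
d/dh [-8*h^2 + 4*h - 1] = 4 - 16*h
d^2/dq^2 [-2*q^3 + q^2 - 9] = 2 - 12*q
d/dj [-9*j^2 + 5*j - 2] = 5 - 18*j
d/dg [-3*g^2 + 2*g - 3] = 2 - 6*g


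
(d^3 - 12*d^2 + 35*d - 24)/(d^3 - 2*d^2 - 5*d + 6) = (d - 8)/(d + 2)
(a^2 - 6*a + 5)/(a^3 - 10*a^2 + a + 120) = (a - 1)/(a^2 - 5*a - 24)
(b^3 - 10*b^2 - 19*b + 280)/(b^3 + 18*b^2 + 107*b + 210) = (b^2 - 15*b + 56)/(b^2 + 13*b + 42)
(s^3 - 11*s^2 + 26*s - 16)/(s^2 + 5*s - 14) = (s^2 - 9*s + 8)/(s + 7)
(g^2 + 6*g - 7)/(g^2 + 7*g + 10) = (g^2 + 6*g - 7)/(g^2 + 7*g + 10)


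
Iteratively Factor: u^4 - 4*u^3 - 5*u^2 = (u + 1)*(u^3 - 5*u^2) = u*(u + 1)*(u^2 - 5*u) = u^2*(u + 1)*(u - 5)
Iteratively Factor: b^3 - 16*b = (b - 4)*(b^2 + 4*b) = b*(b - 4)*(b + 4)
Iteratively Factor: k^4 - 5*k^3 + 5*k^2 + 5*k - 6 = (k - 3)*(k^3 - 2*k^2 - k + 2) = (k - 3)*(k - 1)*(k^2 - k - 2) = (k - 3)*(k - 1)*(k + 1)*(k - 2)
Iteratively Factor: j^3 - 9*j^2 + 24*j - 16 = (j - 1)*(j^2 - 8*j + 16) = (j - 4)*(j - 1)*(j - 4)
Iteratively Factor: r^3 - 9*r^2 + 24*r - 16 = (r - 4)*(r^2 - 5*r + 4) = (r - 4)^2*(r - 1)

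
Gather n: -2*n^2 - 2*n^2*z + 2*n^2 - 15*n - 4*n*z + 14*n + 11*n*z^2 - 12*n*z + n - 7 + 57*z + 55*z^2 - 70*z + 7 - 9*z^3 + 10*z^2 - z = -2*n^2*z + n*(11*z^2 - 16*z) - 9*z^3 + 65*z^2 - 14*z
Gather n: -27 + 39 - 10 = 2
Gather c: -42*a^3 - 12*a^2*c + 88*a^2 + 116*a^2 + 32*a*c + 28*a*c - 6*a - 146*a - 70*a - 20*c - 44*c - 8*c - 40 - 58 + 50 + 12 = -42*a^3 + 204*a^2 - 222*a + c*(-12*a^2 + 60*a - 72) - 36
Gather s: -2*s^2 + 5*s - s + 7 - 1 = -2*s^2 + 4*s + 6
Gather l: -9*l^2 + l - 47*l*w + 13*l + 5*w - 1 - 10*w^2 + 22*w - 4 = -9*l^2 + l*(14 - 47*w) - 10*w^2 + 27*w - 5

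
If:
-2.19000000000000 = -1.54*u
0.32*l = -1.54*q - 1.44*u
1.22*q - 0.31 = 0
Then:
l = -7.62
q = 0.25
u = 1.42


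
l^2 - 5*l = l*(l - 5)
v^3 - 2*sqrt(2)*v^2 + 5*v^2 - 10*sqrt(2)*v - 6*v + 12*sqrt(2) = (v - 1)*(v + 6)*(v - 2*sqrt(2))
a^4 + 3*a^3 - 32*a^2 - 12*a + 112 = (a - 4)*(a - 2)*(a + 2)*(a + 7)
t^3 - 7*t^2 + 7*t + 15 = (t - 5)*(t - 3)*(t + 1)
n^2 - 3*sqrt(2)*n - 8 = (n - 4*sqrt(2))*(n + sqrt(2))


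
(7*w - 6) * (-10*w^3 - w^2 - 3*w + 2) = -70*w^4 + 53*w^3 - 15*w^2 + 32*w - 12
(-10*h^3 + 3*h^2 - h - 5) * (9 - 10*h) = 100*h^4 - 120*h^3 + 37*h^2 + 41*h - 45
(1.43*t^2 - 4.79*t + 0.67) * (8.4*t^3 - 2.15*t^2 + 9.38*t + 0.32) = 12.012*t^5 - 43.3105*t^4 + 29.3399*t^3 - 45.9131*t^2 + 4.7518*t + 0.2144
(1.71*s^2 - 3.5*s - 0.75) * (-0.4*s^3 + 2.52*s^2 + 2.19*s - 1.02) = -0.684*s^5 + 5.7092*s^4 - 4.7751*s^3 - 11.2992*s^2 + 1.9275*s + 0.765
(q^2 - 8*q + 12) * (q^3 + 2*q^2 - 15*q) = q^5 - 6*q^4 - 19*q^3 + 144*q^2 - 180*q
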